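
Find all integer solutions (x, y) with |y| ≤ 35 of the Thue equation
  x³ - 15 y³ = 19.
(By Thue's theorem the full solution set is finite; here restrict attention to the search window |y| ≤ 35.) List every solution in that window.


The equation is x³ - 15y³ = 19. For fixed y, x³ = 15·y³ + 19, so a solution requires the RHS to be a perfect cube.
Strategy: iterate y from -35 to 35, compute RHS = 15·y³ + 19, and check whether it is a (positive or negative) perfect cube.
Check small values of y:
  y = 0: RHS = 19 is not a perfect cube.
  y = 1: RHS = 34 is not a perfect cube.
  y = -1: RHS = 4 is not a perfect cube.
  y = 2: RHS = 139 is not a perfect cube.
  y = -2: RHS = -101 is not a perfect cube.
  y = 3: RHS = 424 is not a perfect cube.
  y = -3: RHS = -386 is not a perfect cube.
Continuing the search up to |y| = 35 finds no solutions either.
No (x, y) in the scanned range satisfies the equation.

No integer solutions with |y| ≤ 35.


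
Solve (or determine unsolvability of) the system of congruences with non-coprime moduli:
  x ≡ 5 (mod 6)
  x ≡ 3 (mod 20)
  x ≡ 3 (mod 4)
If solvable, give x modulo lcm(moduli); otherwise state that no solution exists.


Moduli 6, 20, 4 are not pairwise coprime, so CRT works modulo lcm(m_i) when all pairwise compatibility conditions hold.
Pairwise compatibility: gcd(m_i, m_j) must divide a_i - a_j for every pair.
Merge one congruence at a time:
  Start: x ≡ 5 (mod 6).
  Combine with x ≡ 3 (mod 20): gcd(6, 20) = 2; 3 - 5 = -2, which IS divisible by 2, so compatible.
    Write x = 5 + 6·t and substitute into x ≡ 3 (mod 20): 6·t ≡ 3 − 5 = -2 (mod 20).
    Divide the congruence (and modulus) by g = 2: 3·t ≡ -1 (mod 10).
    Reduce coefficients mod 10: 3·t ≡ 9 (mod 10).
    The inverse of 3 mod 10 is 7 (since 3·7 = 21 = 2·10 + 1), so t ≡ 7·9 = 63 ≡ 3 (mod 10).
    Then x = 5 + 6·3 = 23, valid modulo lcm(6, 20) = 60: x ≡ 23 (mod 60).
  Combine with x ≡ 3 (mod 4): gcd(60, 4) = 4; 3 - 23 = -20, which IS divisible by 4, so compatible.
    Write x = 23 + 60·t and substitute into x ≡ 3 (mod 4): 60·t ≡ 3 − 23 = -20 (mod 4).
    Divide the congruence (and modulus) by g = 4: 15·t ≡ -5 (mod 1).
    Modulo 1 every t works; take t = 0.
    Then x = 23 + 60·0 = 23, valid modulo lcm(60, 4) = 60: x ≡ 23 (mod 60).
Verify: 23 mod 6 = 5, 23 mod 20 = 3, 23 mod 4 = 3.

x ≡ 23 (mod 60).


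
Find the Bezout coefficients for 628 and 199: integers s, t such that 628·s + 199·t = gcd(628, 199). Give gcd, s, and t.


Euclidean algorithm on (628, 199) — divide until remainder is 0:
  628 = 3 · 199 + 31
  199 = 6 · 31 + 13
  31 = 2 · 13 + 5
  13 = 2 · 5 + 3
  5 = 1 · 3 + 2
  3 = 1 · 2 + 1
  2 = 2 · 1 + 0
gcd(628, 199) = 1.
Track Bezout coefficients alongside the remainders: start with r₀ = 628 = a·1 + b·0 (s = 1, t = 0) and r₁ = 199 = a·0 + b·1 (s = 0, t = 1); each new remainder r_{k+1} = r_{k-1} − q_k·r_k inherits s_{k+1} = s_{k-1} − q_k·s_k, t_{k+1} = t_{k-1} − q_k·t_k, so r_k = a·s_k + b·t_k at every step:
  q = 3: r = 31, s = 1 − 3·0 = 1, t = 0 − 3·1 = -3  (check: 628·1 + 199·(-3) = 31)
  q = 6: r = 13, s = 0 − 6·1 = -6, t = 1 − 6·(-3) = 19  (check: 628·(-6) + 199·19 = 13)
  q = 2: r = 5, s = 1 − 2·(-6) = 13, t = -3 − 2·19 = -41  (check: 628·13 + 199·(-41) = 5)
  q = 2: r = 3, s = -6 − 2·13 = -32, t = 19 − 2·(-41) = 101  (check: 628·(-32) + 199·101 = 3)
  q = 1: r = 2, s = 13 − 1·(-32) = 45, t = -41 − 1·101 = -142  (check: 628·45 + 199·(-142) = 2)
  q = 1: r = 1, s = -32 − 1·45 = -77, t = 101 − 1·(-142) = 243  (check: 628·(-77) + 199·243 = 1)
The row with r = 1 (the gcd) gives the Bezout coefficients s = -77, t = 243.
Result: 628 · (-77) + 199 · (243) = 1.

gcd(628, 199) = 1; s = -77, t = 243 (check: 628·(-77) + 199·243 = 1).


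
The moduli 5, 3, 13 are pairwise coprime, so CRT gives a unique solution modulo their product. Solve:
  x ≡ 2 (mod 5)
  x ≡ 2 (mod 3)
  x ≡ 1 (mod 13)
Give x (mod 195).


Moduli 5, 3, 13 are pairwise coprime; by CRT there is a unique solution modulo M = 5 · 3 · 13 = 195.
Solve pairwise, accumulating the modulus:
  Start with x ≡ 2 (mod 5).
  Combine with x ≡ 2 (mod 3): since gcd(5, 3) = 1, we get a unique residue mod 15.
    Write x = 2 + 5·t and substitute into x ≡ 2 (mod 3): 5·t ≡ 2 − 2 = 0 (mod 3).
    Reduce coefficients mod 3: 2·t ≡ 0 (mod 3).
    The inverse of 2 mod 3 is 2 (since 2·2 = 4 = 1·3 + 1), so t ≡ 2·0 = 0 ≡ 0 (mod 3).
    Then x = 2 + 5·0 = 2, valid modulo lcm(5, 3) = 15: x ≡ 2 (mod 15).
  Combine with x ≡ 1 (mod 13): since gcd(15, 13) = 1, we get a unique residue mod 195.
    Write x = 2 + 15·t and substitute into x ≡ 1 (mod 13): 15·t ≡ 1 − 2 = -1 (mod 13).
    Reduce coefficients mod 13: 2·t ≡ 12 (mod 13).
    The inverse of 2 mod 13 is 7 (since 2·7 = 14 = 1·13 + 1), so t ≡ 7·12 = 84 ≡ 6 (mod 13).
    Then x = 2 + 15·6 = 92, valid modulo lcm(15, 13) = 195: x ≡ 92 (mod 195).
Verify: 92 mod 5 = 2 ✓, 92 mod 3 = 2 ✓, 92 mod 13 = 1 ✓.

x ≡ 92 (mod 195).


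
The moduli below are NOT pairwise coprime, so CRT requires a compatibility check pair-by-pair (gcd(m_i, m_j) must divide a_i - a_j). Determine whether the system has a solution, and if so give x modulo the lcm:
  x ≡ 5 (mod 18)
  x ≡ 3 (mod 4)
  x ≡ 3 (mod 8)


Moduli 18, 4, 8 are not pairwise coprime, so CRT works modulo lcm(m_i) when all pairwise compatibility conditions hold.
Pairwise compatibility: gcd(m_i, m_j) must divide a_i - a_j for every pair.
Merge one congruence at a time:
  Start: x ≡ 5 (mod 18).
  Combine with x ≡ 3 (mod 4): gcd(18, 4) = 2; 3 - 5 = -2, which IS divisible by 2, so compatible.
    Write x = 5 + 18·t and substitute into x ≡ 3 (mod 4): 18·t ≡ 3 − 5 = -2 (mod 4).
    Divide the congruence (and modulus) by g = 2: 9·t ≡ -1 (mod 2).
    Reduce coefficients mod 2: 1·t ≡ 1 (mod 2).
    So t ≡ 1 (mod 2).
    Then x = 5 + 18·1 = 23, valid modulo lcm(18, 4) = 36: x ≡ 23 (mod 36).
  Combine with x ≡ 3 (mod 8): gcd(36, 8) = 4; 3 - 23 = -20, which IS divisible by 4, so compatible.
    Write x = 23 + 36·t and substitute into x ≡ 3 (mod 8): 36·t ≡ 3 − 23 = -20 (mod 8).
    Divide the congruence (and modulus) by g = 4: 9·t ≡ -5 (mod 2).
    Reduce coefficients mod 2: 1·t ≡ 1 (mod 2).
    So t ≡ 1 (mod 2).
    Then x = 23 + 36·1 = 59, valid modulo lcm(36, 8) = 72: x ≡ 59 (mod 72).
Verify: 59 mod 18 = 5, 59 mod 4 = 3, 59 mod 8 = 3.

x ≡ 59 (mod 72).


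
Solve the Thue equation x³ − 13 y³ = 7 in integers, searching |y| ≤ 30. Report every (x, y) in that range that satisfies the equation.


The equation is x³ - 13y³ = 7. For fixed y, x³ = 13·y³ + 7, so a solution requires the RHS to be a perfect cube.
Strategy: iterate y from -30 to 30, compute RHS = 13·y³ + 7, and check whether it is a (positive or negative) perfect cube.
Check small values of y:
  y = 0: RHS = 7 is not a perfect cube.
  y = 1: RHS = 20 is not a perfect cube.
  y = -1: RHS = -6 is not a perfect cube.
  y = 2: RHS = 111 is not a perfect cube.
  y = -2: RHS = -97 is not a perfect cube.
  y = 3: RHS = 358 is not a perfect cube.
  y = -3: RHS = -344 is not a perfect cube.
Continuing the search up to |y| = 30 finds no solutions either.
No (x, y) in the scanned range satisfies the equation.

No integer solutions with |y| ≤ 30.


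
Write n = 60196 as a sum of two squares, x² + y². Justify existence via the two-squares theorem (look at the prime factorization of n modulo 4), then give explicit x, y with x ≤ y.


Step 1: Factor n = 60196 = 2^2 · 101 · 149.
Step 2: Check the mod-4 condition on each prime factor: 2 = 2 (special); 101 ≡ 1 (mod 4), exponent 1; 149 ≡ 1 (mod 4), exponent 1.
All primes ≡ 3 (mod 4) appear to even exponent (or don't appear), so by the two-squares theorem n IS expressible as a sum of two squares.
Step 3: Build a representation. Group n = k² · m with k = 2 and m = 101 · 149 = 15049 (a product of primes ≡ 1 (mod 4)); a representation of m scales to one of n via (k·x)² + (k·y)² = k²(x² + y²). Each prime p ≡ 1 (mod 4) is itself a sum of two squares; find a² by testing p − a² for a perfect square:
  101: 101 − 1² = 100 = 10² ⇒ 101 = 1² + 10².
  149: 149 − 1² = 148, 149 − 2² = 145, 149 − 3² = 140, 149 − 4² = 133, 149 − 5² = 124, 149 − 6² = 113, 149 − 7² = 100 = 10² ⇒ 149 = 7² + 10².
  Combine using the Brahmagupta–Fibonacci identity (a² + b²)(c² + d²) = (ac − bd)² + (ad + bc)² = (ac + bd)² + (ad − bc)²:
  101 · 149 = 15049: from (1² + 10²)(7² + 10²), take (1·7 − 10·10, 1·10 + 10·7) = (7 − 100, 10 + 70) = (-93, 80); dropping signs (only squares matter) gives (93, 80); check 93² + 80² = 8649 + 6400 = 15049 ✓.
  Scale by k = 2: (2·93, 2·80) = (186, 160).
Step 4: Order so x ≤ y and verify: 160² + 186² = 25600 + 34596 = 60196 = n. ✓

n = 60196 = 160² + 186² (one valid representation with x ≤ y).


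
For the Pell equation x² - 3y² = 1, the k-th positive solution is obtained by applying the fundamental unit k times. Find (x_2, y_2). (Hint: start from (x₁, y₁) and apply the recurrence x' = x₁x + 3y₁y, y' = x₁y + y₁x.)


Step 1: Find the fundamental solution (x₁, y₁) of x² - 3y² = 1.
  Expand √3 as a continued fraction. a₀ = ⌊√3⌋ = 1; iterate m_{k+1} = d_k·a_k − m_k, d_{k+1} = (3 − m_{k+1}²)/d_k, a_{k+1} = ⌊(a₀ + m_{k+1})/d_{k+1}⌋ (starting m₀ = 0, d₀ = 1), with convergents p_k = a_k·p_{k-1} + p_{k-2}, q_k = a_k·q_{k-1} + q_{k-2} (p₋₁ = 1, q₋₁ = 0):
  k = 0: a₀ = 1; p₀/q₀ = 1/1; p₀² − 3·q₀² = 1 − 3 = -2.
  k = 1: m = 1, d = 2, a = ⌊(1 + 1)/2⌋ = 1; p/q = (1·1 + 1)/(1·1 + 0) = 2/1; p² − 3·q² = 4 − 3 = 1.
  The first convergent with p² − 3·q² = 1 gives the fundamental solution (x₁, y₁) = (2, 1).
Step 2: Apply the recurrence (x_{n+1}, y_{n+1}) = (x₁x_n + 3y₁y_n, x₁y_n + y₁x_n) repeatedly.
  From (x_1, y_1) = (2, 1): x_2 = 2·2 + 3·1·1 = 7; y_2 = 2·1 + 1·2 = 4.
Step 3: Verify x_2² - 3·y_2² = 49 - 48 = 1 (should be 1). ✓

(x_1, y_1) = (2, 1); (x_2, y_2) = (7, 4).


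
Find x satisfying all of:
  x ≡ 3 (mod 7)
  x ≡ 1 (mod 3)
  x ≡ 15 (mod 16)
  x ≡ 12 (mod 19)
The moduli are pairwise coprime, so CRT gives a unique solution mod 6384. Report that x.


Product of moduli M = 7 · 3 · 16 · 19 = 6384.
Merge one congruence at a time:
  Start: x ≡ 3 (mod 7).
  Combine with x ≡ 1 (mod 3); new modulus lcm = 21.
    Write x = 3 + 7·t and substitute into x ≡ 1 (mod 3): 7·t ≡ 1 − 3 = -2 (mod 3).
    Reduce coefficients mod 3: 1·t ≡ 1 (mod 3).
    So t ≡ 1 (mod 3).
    Then x = 3 + 7·1 = 10, valid modulo lcm(7, 3) = 21: x ≡ 10 (mod 21).
  Combine with x ≡ 15 (mod 16); new modulus lcm = 336.
    Write x = 10 + 21·t and substitute into x ≡ 15 (mod 16): 21·t ≡ 15 − 10 = 5 (mod 16).
    Reduce coefficients mod 16: 5·t ≡ 5 (mod 16).
    The inverse of 5 mod 16 is 13 (since 5·13 = 65 = 4·16 + 1), so t ≡ 13·5 = 65 ≡ 1 (mod 16).
    Then x = 10 + 21·1 = 31, valid modulo lcm(21, 16) = 336: x ≡ 31 (mod 336).
  Combine with x ≡ 12 (mod 19); new modulus lcm = 6384.
    Write x = 31 + 336·t and substitute into x ≡ 12 (mod 19): 336·t ≡ 12 − 31 = -19 (mod 19).
    Reduce coefficients mod 19: 13·t ≡ 0 (mod 19).
    The inverse of 13 mod 19 is 3 (since 13·3 = 39 = 2·19 + 1), so t ≡ 3·0 = 0 ≡ 0 (mod 19).
    Then x = 31 + 336·0 = 31, valid modulo lcm(336, 19) = 6384: x ≡ 31 (mod 6384).
Verify against each original: 31 mod 7 = 3, 31 mod 3 = 1, 31 mod 16 = 15, 31 mod 19 = 12.

x ≡ 31 (mod 6384).


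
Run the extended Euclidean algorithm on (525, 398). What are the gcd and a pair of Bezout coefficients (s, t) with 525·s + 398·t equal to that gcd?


Euclidean algorithm on (525, 398) — divide until remainder is 0:
  525 = 1 · 398 + 127
  398 = 3 · 127 + 17
  127 = 7 · 17 + 8
  17 = 2 · 8 + 1
  8 = 8 · 1 + 0
gcd(525, 398) = 1.
Track Bezout coefficients alongside the remainders: start with r₀ = 525 = a·1 + b·0 (s = 1, t = 0) and r₁ = 398 = a·0 + b·1 (s = 0, t = 1); each new remainder r_{k+1} = r_{k-1} − q_k·r_k inherits s_{k+1} = s_{k-1} − q_k·s_k, t_{k+1} = t_{k-1} − q_k·t_k, so r_k = a·s_k + b·t_k at every step:
  q = 1: r = 127, s = 1 − 1·0 = 1, t = 0 − 1·1 = -1  (check: 525·1 + 398·(-1) = 127)
  q = 3: r = 17, s = 0 − 3·1 = -3, t = 1 − 3·(-1) = 4  (check: 525·(-3) + 398·4 = 17)
  q = 7: r = 8, s = 1 − 7·(-3) = 22, t = -1 − 7·4 = -29  (check: 525·22 + 398·(-29) = 8)
  q = 2: r = 1, s = -3 − 2·22 = -47, t = 4 − 2·(-29) = 62  (check: 525·(-47) + 398·62 = 1)
The row with r = 1 (the gcd) gives the Bezout coefficients s = -47, t = 62.
Result: 525 · (-47) + 398 · (62) = 1.

gcd(525, 398) = 1; s = -47, t = 62 (check: 525·(-47) + 398·62 = 1).


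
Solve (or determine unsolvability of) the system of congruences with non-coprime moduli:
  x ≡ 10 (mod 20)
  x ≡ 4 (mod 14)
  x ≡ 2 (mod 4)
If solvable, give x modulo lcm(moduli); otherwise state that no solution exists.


Moduli 20, 14, 4 are not pairwise coprime, so CRT works modulo lcm(m_i) when all pairwise compatibility conditions hold.
Pairwise compatibility: gcd(m_i, m_j) must divide a_i - a_j for every pair.
Merge one congruence at a time:
  Start: x ≡ 10 (mod 20).
  Combine with x ≡ 4 (mod 14): gcd(20, 14) = 2; 4 - 10 = -6, which IS divisible by 2, so compatible.
    Write x = 10 + 20·t and substitute into x ≡ 4 (mod 14): 20·t ≡ 4 − 10 = -6 (mod 14).
    Divide the congruence (and modulus) by g = 2: 10·t ≡ -3 (mod 7).
    Reduce coefficients mod 7: 3·t ≡ 4 (mod 7).
    The inverse of 3 mod 7 is 5 (since 3·5 = 15 = 2·7 + 1), so t ≡ 5·4 = 20 ≡ 6 (mod 7).
    Then x = 10 + 20·6 = 130, valid modulo lcm(20, 14) = 140: x ≡ 130 (mod 140).
  Combine with x ≡ 2 (mod 4): gcd(140, 4) = 4; 2 - 130 = -128, which IS divisible by 4, so compatible.
    Write x = 130 + 140·t and substitute into x ≡ 2 (mod 4): 140·t ≡ 2 − 130 = -128 (mod 4).
    Divide the congruence (and modulus) by g = 4: 35·t ≡ -32 (mod 1).
    Modulo 1 every t works; take t = 0.
    Then x = 130 + 140·0 = 130, valid modulo lcm(140, 4) = 140: x ≡ 130 (mod 140).
Verify: 130 mod 20 = 10, 130 mod 14 = 4, 130 mod 4 = 2.

x ≡ 130 (mod 140).


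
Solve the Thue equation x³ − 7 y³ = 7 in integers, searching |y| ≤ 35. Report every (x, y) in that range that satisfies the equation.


The equation is x³ - 7y³ = 7. For fixed y, x³ = 7·y³ + 7, so a solution requires the RHS to be a perfect cube.
Strategy: iterate y from -35 to 35, compute RHS = 7·y³ + 7, and check whether it is a (positive or negative) perfect cube.
Check small values of y:
  y = 0: RHS = 7 is not a perfect cube.
  y = 1: RHS = 14 is not a perfect cube.
  y = -1: RHS = 0 = (0)³ ⇒ x = 0 works.
  y = 2: RHS = 63 is not a perfect cube.
  y = -2: RHS = -49 is not a perfect cube.
  y = 3: RHS = 196 is not a perfect cube.
  y = -3: RHS = -182 is not a perfect cube.
Continuing the search up to |y| = 35 finds no further solutions beyond those listed.
Collected solutions: (0, -1).

Solutions (with |y| ≤ 35): (0, -1).


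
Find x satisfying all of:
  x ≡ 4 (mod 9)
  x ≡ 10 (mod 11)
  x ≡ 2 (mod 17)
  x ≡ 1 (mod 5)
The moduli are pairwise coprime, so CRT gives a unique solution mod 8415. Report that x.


Product of moduli M = 9 · 11 · 17 · 5 = 8415.
Merge one congruence at a time:
  Start: x ≡ 4 (mod 9).
  Combine with x ≡ 10 (mod 11); new modulus lcm = 99.
    Write x = 4 + 9·t and substitute into x ≡ 10 (mod 11): 9·t ≡ 10 − 4 = 6 (mod 11).
    The inverse of 9 mod 11 is 5 (since 9·5 = 45 = 4·11 + 1), so t ≡ 5·6 = 30 ≡ 8 (mod 11).
    Then x = 4 + 9·8 = 76, valid modulo lcm(9, 11) = 99: x ≡ 76 (mod 99).
  Combine with x ≡ 2 (mod 17); new modulus lcm = 1683.
    Write x = 76 + 99·t and substitute into x ≡ 2 (mod 17): 99·t ≡ 2 − 76 = -74 (mod 17).
    Reduce coefficients mod 17: 14·t ≡ 11 (mod 17).
    The inverse of 14 mod 17 is 11 (since 14·11 = 154 = 9·17 + 1), so t ≡ 11·11 = 121 ≡ 2 (mod 17).
    Then x = 76 + 99·2 = 274, valid modulo lcm(99, 17) = 1683: x ≡ 274 (mod 1683).
  Combine with x ≡ 1 (mod 5); new modulus lcm = 8415.
    Write x = 274 + 1683·t and substitute into x ≡ 1 (mod 5): 1683·t ≡ 1 − 274 = -273 (mod 5).
    Reduce coefficients mod 5: 3·t ≡ 2 (mod 5).
    The inverse of 3 mod 5 is 2 (since 3·2 = 6 = 1·5 + 1), so t ≡ 2·2 = 4 ≡ 4 (mod 5).
    Then x = 274 + 1683·4 = 7006, valid modulo lcm(1683, 5) = 8415: x ≡ 7006 (mod 8415).
Verify against each original: 7006 mod 9 = 4, 7006 mod 11 = 10, 7006 mod 17 = 2, 7006 mod 5 = 1.

x ≡ 7006 (mod 8415).


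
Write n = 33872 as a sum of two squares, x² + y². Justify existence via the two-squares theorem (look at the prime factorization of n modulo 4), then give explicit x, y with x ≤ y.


Step 1: Factor n = 33872 = 2^4 · 29 · 73.
Step 2: Check the mod-4 condition on each prime factor: 2 = 2 (special); 29 ≡ 1 (mod 4), exponent 1; 73 ≡ 1 (mod 4), exponent 1.
All primes ≡ 3 (mod 4) appear to even exponent (or don't appear), so by the two-squares theorem n IS expressible as a sum of two squares.
Step 3: Build a representation. Group n = k² · m with k = 4 and m = 29 · 73 = 2117 (a product of primes ≡ 1 (mod 4)); a representation of m scales to one of n via (k·x)² + (k·y)² = k²(x² + y²). Each prime p ≡ 1 (mod 4) is itself a sum of two squares; find a² by testing p − a² for a perfect square:
  29: 29 − 1² = 28, 29 − 2² = 25 = 5² ⇒ 29 = 2² + 5².
  73: 73 − 1² = 72, 73 − 2² = 69, 73 − 3² = 64 = 8² ⇒ 73 = 3² + 8².
  Combine using the Brahmagupta–Fibonacci identity (a² + b²)(c² + d²) = (ac − bd)² + (ad + bc)² = (ac + bd)² + (ad − bc)²:
  29 · 73 = 2117: from (2² + 5²)(3² + 8²), take (2·3 − 5·8, 2·8 + 5·3) = (6 − 40, 16 + 15) = (-34, 31); dropping signs (only squares matter) gives (34, 31); check 34² + 31² = 1156 + 961 = 2117 ✓.
  Scale by k = 4: (4·34, 4·31) = (136, 124).
Step 4: Order so x ≤ y and verify: 124² + 136² = 15376 + 18496 = 33872 = n. ✓

n = 33872 = 124² + 136² (one valid representation with x ≤ y).


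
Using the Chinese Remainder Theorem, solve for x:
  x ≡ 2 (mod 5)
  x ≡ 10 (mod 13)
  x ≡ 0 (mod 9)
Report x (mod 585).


Moduli 5, 13, 9 are pairwise coprime; by CRT there is a unique solution modulo M = 5 · 13 · 9 = 585.
Solve pairwise, accumulating the modulus:
  Start with x ≡ 2 (mod 5).
  Combine with x ≡ 10 (mod 13): since gcd(5, 13) = 1, we get a unique residue mod 65.
    Write x = 2 + 5·t and substitute into x ≡ 10 (mod 13): 5·t ≡ 10 − 2 = 8 (mod 13).
    The inverse of 5 mod 13 is 8 (since 5·8 = 40 = 3·13 + 1), so t ≡ 8·8 = 64 ≡ 12 (mod 13).
    Then x = 2 + 5·12 = 62, valid modulo lcm(5, 13) = 65: x ≡ 62 (mod 65).
  Combine with x ≡ 0 (mod 9): since gcd(65, 9) = 1, we get a unique residue mod 585.
    Write x = 62 + 65·t and substitute into x ≡ 0 (mod 9): 65·t ≡ 0 − 62 = -62 (mod 9).
    Reduce coefficients mod 9: 2·t ≡ 1 (mod 9).
    The inverse of 2 mod 9 is 5 (since 2·5 = 10 = 1·9 + 1), so t ≡ 5·1 = 5 ≡ 5 (mod 9).
    Then x = 62 + 65·5 = 387, valid modulo lcm(65, 9) = 585: x ≡ 387 (mod 585).
Verify: 387 mod 5 = 2 ✓, 387 mod 13 = 10 ✓, 387 mod 9 = 0 ✓.

x ≡ 387 (mod 585).


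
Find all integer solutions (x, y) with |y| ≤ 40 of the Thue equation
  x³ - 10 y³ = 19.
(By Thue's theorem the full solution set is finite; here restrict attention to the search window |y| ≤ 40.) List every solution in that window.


The equation is x³ - 10y³ = 19. For fixed y, x³ = 10·y³ + 19, so a solution requires the RHS to be a perfect cube.
Strategy: iterate y from -40 to 40, compute RHS = 10·y³ + 19, and check whether it is a (positive or negative) perfect cube.
Check small values of y:
  y = 0: RHS = 19 is not a perfect cube.
  y = 1: RHS = 29 is not a perfect cube.
  y = -1: RHS = 9 is not a perfect cube.
  y = 2: RHS = 99 is not a perfect cube.
  y = -2: RHS = -61 is not a perfect cube.
  y = 3: RHS = 289 is not a perfect cube.
  y = -3: RHS = -251 is not a perfect cube.
Continuing the search up to |y| = 40 finds no solutions either.
No (x, y) in the scanned range satisfies the equation.

No integer solutions with |y| ≤ 40.


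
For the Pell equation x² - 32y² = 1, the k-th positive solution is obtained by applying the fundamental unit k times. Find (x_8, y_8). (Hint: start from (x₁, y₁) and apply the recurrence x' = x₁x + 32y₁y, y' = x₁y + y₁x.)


Step 1: Find the fundamental solution (x₁, y₁) of x² - 32y² = 1.
  Expand √32 as a continued fraction. a₀ = ⌊√32⌋ = 5; iterate m_{k+1} = d_k·a_k − m_k, d_{k+1} = (32 − m_{k+1}²)/d_k, a_{k+1} = ⌊(a₀ + m_{k+1})/d_{k+1}⌋ (starting m₀ = 0, d₀ = 1), with convergents p_k = a_k·p_{k-1} + p_{k-2}, q_k = a_k·q_{k-1} + q_{k-2} (p₋₁ = 1, q₋₁ = 0):
  k = 0: a₀ = 5; p₀/q₀ = 5/1; p₀² − 32·q₀² = 25 − 32 = -7.
  k = 1: m = 5, d = 7, a = ⌊(5 + 5)/7⌋ = 1; p/q = (1·5 + 1)/(1·1 + 0) = 6/1; p² − 32·q² = 36 − 32 = 4.
  k = 2: m = 2, d = 4, a = ⌊(5 + 2)/4⌋ = 1; p/q = (1·6 + 5)/(1·1 + 1) = 11/2; p² − 32·q² = 121 − 128 = -7.
  k = 3: m = 2, d = 7, a = ⌊(5 + 2)/7⌋ = 1; p/q = (1·11 + 6)/(1·2 + 1) = 17/3; p² − 32·q² = 289 − 288 = 1.
  The first convergent with p² − 32·q² = 1 gives the fundamental solution (x₁, y₁) = (17, 3).
Step 2: Apply the recurrence (x_{n+1}, y_{n+1}) = (x₁x_n + 32y₁y_n, x₁y_n + y₁x_n) repeatedly.
  From (x_1, y_1) = (17, 3): x_2 = 17·17 + 32·3·3 = 577; y_2 = 17·3 + 3·17 = 102.
  From (x_2, y_2) = (577, 102): x_3 = 17·577 + 32·3·102 = 19601; y_3 = 17·102 + 3·577 = 3465.
  From (x_3, y_3) = (19601, 3465): x_4 = 17·19601 + 32·3·3465 = 665857; y_4 = 17·3465 + 3·19601 = 117708.
  From (x_4, y_4) = (665857, 117708): x_5 = 17·665857 + 32·3·117708 = 22619537; y_5 = 17·117708 + 3·665857 = 3998607.
  From (x_5, y_5) = (22619537, 3998607): x_6 = 17·22619537 + 32·3·3998607 = 768398401; y_6 = 17·3998607 + 3·22619537 = 135834930.
  From (x_6, y_6) = (768398401, 135834930): x_7 = 17·768398401 + 32·3·135834930 = 26102926097; y_7 = 17·135834930 + 3·768398401 = 4614389013.
  From (x_7, y_7) = (26102926097, 4614389013): x_8 = 17·26102926097 + 32·3·4614389013 = 886731088897; y_8 = 17·4614389013 + 3·26102926097 = 156753391512.
Step 3: Verify x_8² - 32·y_8² = 786292024016459316676609 - 786292024016459316676608 = 1 (should be 1). ✓

(x_1, y_1) = (17, 3); (x_8, y_8) = (886731088897, 156753391512).


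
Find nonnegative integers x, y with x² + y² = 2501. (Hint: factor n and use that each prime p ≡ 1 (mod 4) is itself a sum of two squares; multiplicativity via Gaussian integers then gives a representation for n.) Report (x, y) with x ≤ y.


Step 1: Factor n = 2501 = 41 · 61.
Step 2: Check the mod-4 condition on each prime factor: 41 ≡ 1 (mod 4), exponent 1; 61 ≡ 1 (mod 4), exponent 1.
All primes ≡ 3 (mod 4) appear to even exponent (or don't appear), so by the two-squares theorem n IS expressible as a sum of two squares.
Step 3: Build a representation. Here n = 41 · 61 is a product of primes ≡ 1 (mod 4). Each prime p ≡ 1 (mod 4) is itself a sum of two squares; find a² by testing p − a² for a perfect square:
  41: 41 − 1² = 40, 41 − 2² = 37, 41 − 3² = 32, 41 − 4² = 25 = 5² ⇒ 41 = 4² + 5².
  61: 61 − 1² = 60, 61 − 2² = 57, 61 − 3² = 52, 61 − 4² = 45, 61 − 5² = 36 = 6² ⇒ 61 = 5² + 6².
  Combine using the Brahmagupta–Fibonacci identity (a² + b²)(c² + d²) = (ac − bd)² + (ad + bc)² = (ac + bd)² + (ad − bc)²:
  41 · 61 = 2501: from (4² + 5²)(5² + 6²), take (4·5 − 5·6, 4·6 + 5·5) = (20 − 30, 24 + 25) = (-10, 49); dropping signs (only squares matter) gives (10, 49); check 10² + 49² = 100 + 2401 = 2501 ✓.
Step 4: Order so x ≤ y and verify: 10² + 49² = 100 + 2401 = 2501 = n. ✓

n = 2501 = 10² + 49² (one valid representation with x ≤ y).


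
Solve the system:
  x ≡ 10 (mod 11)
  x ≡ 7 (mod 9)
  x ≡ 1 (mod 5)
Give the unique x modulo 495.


Moduli 11, 9, 5 are pairwise coprime; by CRT there is a unique solution modulo M = 11 · 9 · 5 = 495.
Solve pairwise, accumulating the modulus:
  Start with x ≡ 10 (mod 11).
  Combine with x ≡ 7 (mod 9): since gcd(11, 9) = 1, we get a unique residue mod 99.
    Write x = 10 + 11·t and substitute into x ≡ 7 (mod 9): 11·t ≡ 7 − 10 = -3 (mod 9).
    Reduce coefficients mod 9: 2·t ≡ 6 (mod 9).
    The inverse of 2 mod 9 is 5 (since 2·5 = 10 = 1·9 + 1), so t ≡ 5·6 = 30 ≡ 3 (mod 9).
    Then x = 10 + 11·3 = 43, valid modulo lcm(11, 9) = 99: x ≡ 43 (mod 99).
  Combine with x ≡ 1 (mod 5): since gcd(99, 5) = 1, we get a unique residue mod 495.
    Write x = 43 + 99·t and substitute into x ≡ 1 (mod 5): 99·t ≡ 1 − 43 = -42 (mod 5).
    Reduce coefficients mod 5: 4·t ≡ 3 (mod 5).
    The inverse of 4 mod 5 is 4 (since 4·4 = 16 = 3·5 + 1), so t ≡ 4·3 = 12 ≡ 2 (mod 5).
    Then x = 43 + 99·2 = 241, valid modulo lcm(99, 5) = 495: x ≡ 241 (mod 495).
Verify: 241 mod 11 = 10 ✓, 241 mod 9 = 7 ✓, 241 mod 5 = 1 ✓.

x ≡ 241 (mod 495).


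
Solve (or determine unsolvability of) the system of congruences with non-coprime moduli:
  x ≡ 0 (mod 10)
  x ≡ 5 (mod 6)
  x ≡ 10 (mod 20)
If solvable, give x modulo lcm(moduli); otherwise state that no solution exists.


Moduli 10, 6, 20 are not pairwise coprime, so CRT works modulo lcm(m_i) when all pairwise compatibility conditions hold.
Pairwise compatibility: gcd(m_i, m_j) must divide a_i - a_j for every pair.
Merge one congruence at a time:
  Start: x ≡ 0 (mod 10).
  Combine with x ≡ 5 (mod 6): gcd(10, 6) = 2, and 5 - 0 = 5 is NOT divisible by 2.
    ⇒ system is inconsistent (no integer solution).

No solution (the system is inconsistent).


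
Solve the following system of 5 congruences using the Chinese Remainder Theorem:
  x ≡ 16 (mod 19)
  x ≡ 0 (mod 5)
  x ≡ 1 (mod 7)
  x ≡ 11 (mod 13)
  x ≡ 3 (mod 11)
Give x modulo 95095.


Product of moduli M = 19 · 5 · 7 · 13 · 11 = 95095.
Merge one congruence at a time:
  Start: x ≡ 16 (mod 19).
  Combine with x ≡ 0 (mod 5); new modulus lcm = 95.
    Write x = 16 + 19·t and substitute into x ≡ 0 (mod 5): 19·t ≡ 0 − 16 = -16 (mod 5).
    Reduce coefficients mod 5: 4·t ≡ 4 (mod 5).
    The inverse of 4 mod 5 is 4 (since 4·4 = 16 = 3·5 + 1), so t ≡ 4·4 = 16 ≡ 1 (mod 5).
    Then x = 16 + 19·1 = 35, valid modulo lcm(19, 5) = 95: x ≡ 35 (mod 95).
  Combine with x ≡ 1 (mod 7); new modulus lcm = 665.
    Write x = 35 + 95·t and substitute into x ≡ 1 (mod 7): 95·t ≡ 1 − 35 = -34 (mod 7).
    Reduce coefficients mod 7: 4·t ≡ 1 (mod 7).
    The inverse of 4 mod 7 is 2 (since 4·2 = 8 = 1·7 + 1), so t ≡ 2·1 = 2 ≡ 2 (mod 7).
    Then x = 35 + 95·2 = 225, valid modulo lcm(95, 7) = 665: x ≡ 225 (mod 665).
  Combine with x ≡ 11 (mod 13); new modulus lcm = 8645.
    Write x = 225 + 665·t and substitute into x ≡ 11 (mod 13): 665·t ≡ 11 − 225 = -214 (mod 13).
    Reduce coefficients mod 13: 2·t ≡ 7 (mod 13).
    The inverse of 2 mod 13 is 7 (since 2·7 = 14 = 1·13 + 1), so t ≡ 7·7 = 49 ≡ 10 (mod 13).
    Then x = 225 + 665·10 = 6875, valid modulo lcm(665, 13) = 8645: x ≡ 6875 (mod 8645).
  Combine with x ≡ 3 (mod 11); new modulus lcm = 95095.
    Write x = 6875 + 8645·t and substitute into x ≡ 3 (mod 11): 8645·t ≡ 3 − 6875 = -6872 (mod 11).
    Reduce coefficients mod 11: 10·t ≡ 3 (mod 11).
    The inverse of 10 mod 11 is 10 (since 10·10 = 100 = 9·11 + 1), so t ≡ 10·3 = 30 ≡ 8 (mod 11).
    Then x = 6875 + 8645·8 = 76035, valid modulo lcm(8645, 11) = 95095: x ≡ 76035 (mod 95095).
Verify against each original: 76035 mod 19 = 16, 76035 mod 5 = 0, 76035 mod 7 = 1, 76035 mod 13 = 11, 76035 mod 11 = 3.

x ≡ 76035 (mod 95095).


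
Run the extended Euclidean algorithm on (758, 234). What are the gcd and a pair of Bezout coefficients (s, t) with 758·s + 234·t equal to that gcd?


Euclidean algorithm on (758, 234) — divide until remainder is 0:
  758 = 3 · 234 + 56
  234 = 4 · 56 + 10
  56 = 5 · 10 + 6
  10 = 1 · 6 + 4
  6 = 1 · 4 + 2
  4 = 2 · 2 + 0
gcd(758, 234) = 2.
Track Bezout coefficients alongside the remainders: start with r₀ = 758 = a·1 + b·0 (s = 1, t = 0) and r₁ = 234 = a·0 + b·1 (s = 0, t = 1); each new remainder r_{k+1} = r_{k-1} − q_k·r_k inherits s_{k+1} = s_{k-1} − q_k·s_k, t_{k+1} = t_{k-1} − q_k·t_k, so r_k = a·s_k + b·t_k at every step:
  q = 3: r = 56, s = 1 − 3·0 = 1, t = 0 − 3·1 = -3  (check: 758·1 + 234·(-3) = 56)
  q = 4: r = 10, s = 0 − 4·1 = -4, t = 1 − 4·(-3) = 13  (check: 758·(-4) + 234·13 = 10)
  q = 5: r = 6, s = 1 − 5·(-4) = 21, t = -3 − 5·13 = -68  (check: 758·21 + 234·(-68) = 6)
  q = 1: r = 4, s = -4 − 1·21 = -25, t = 13 − 1·(-68) = 81  (check: 758·(-25) + 234·81 = 4)
  q = 1: r = 2, s = 21 − 1·(-25) = 46, t = -68 − 1·81 = -149  (check: 758·46 + 234·(-149) = 2)
The row with r = 2 (the gcd) gives the Bezout coefficients s = 46, t = -149.
Result: 758 · (46) + 234 · (-149) = 2.

gcd(758, 234) = 2; s = 46, t = -149 (check: 758·46 + 234·(-149) = 2).


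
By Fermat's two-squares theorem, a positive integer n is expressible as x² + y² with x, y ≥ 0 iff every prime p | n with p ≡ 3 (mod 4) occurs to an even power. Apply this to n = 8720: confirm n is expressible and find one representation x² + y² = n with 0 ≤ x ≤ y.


Step 1: Factor n = 8720 = 2^4 · 5 · 109.
Step 2: Check the mod-4 condition on each prime factor: 2 = 2 (special); 5 ≡ 1 (mod 4), exponent 1; 109 ≡ 1 (mod 4), exponent 1.
All primes ≡ 3 (mod 4) appear to even exponent (or don't appear), so by the two-squares theorem n IS expressible as a sum of two squares.
Step 3: Build a representation. Group n = k² · m with k = 4 and m = 5 · 109 = 545 (a product of primes ≡ 1 (mod 4)); a representation of m scales to one of n via (k·x)² + (k·y)² = k²(x² + y²). Each prime p ≡ 1 (mod 4) is itself a sum of two squares; find a² by testing p − a² for a perfect square:
  5: 5 − 1² = 4 = 2² ⇒ 5 = 1² + 2².
  109: 109 − 1² = 108, 109 − 2² = 105, 109 − 3² = 100 = 10² ⇒ 109 = 3² + 10².
  Combine using the Brahmagupta–Fibonacci identity (a² + b²)(c² + d²) = (ac − bd)² + (ad + bc)² = (ac + bd)² + (ad − bc)²:
  5 · 109 = 545: from (1² + 2²)(3² + 10²), take (1·3 − 2·10, 1·10 + 2·3) = (3 − 20, 10 + 6) = (-17, 16); dropping signs (only squares matter) gives (17, 16); check 17² + 16² = 289 + 256 = 545 ✓.
  Scale by k = 4: (4·17, 4·16) = (68, 64).
Step 4: Order so x ≤ y and verify: 64² + 68² = 4096 + 4624 = 8720 = n. ✓

n = 8720 = 64² + 68² (one valid representation with x ≤ y).


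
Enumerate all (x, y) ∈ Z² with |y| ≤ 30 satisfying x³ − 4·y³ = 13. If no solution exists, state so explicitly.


The equation is x³ - 4y³ = 13. For fixed y, x³ = 4·y³ + 13, so a solution requires the RHS to be a perfect cube.
Strategy: iterate y from -30 to 30, compute RHS = 4·y³ + 13, and check whether it is a (positive or negative) perfect cube.
Check small values of y:
  y = 0: RHS = 13 is not a perfect cube.
  y = 1: RHS = 17 is not a perfect cube.
  y = -1: RHS = 9 is not a perfect cube.
  y = 2: RHS = 45 is not a perfect cube.
  y = -2: RHS = -19 is not a perfect cube.
  y = 3: RHS = 121 is not a perfect cube.
  y = -3: RHS = -95 is not a perfect cube.
Continuing the search up to |y| = 30 finds no solutions either.
No (x, y) in the scanned range satisfies the equation.

No integer solutions with |y| ≤ 30.


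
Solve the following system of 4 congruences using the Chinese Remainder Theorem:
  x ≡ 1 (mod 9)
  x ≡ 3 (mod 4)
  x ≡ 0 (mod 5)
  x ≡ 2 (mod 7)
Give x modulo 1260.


Product of moduli M = 9 · 4 · 5 · 7 = 1260.
Merge one congruence at a time:
  Start: x ≡ 1 (mod 9).
  Combine with x ≡ 3 (mod 4); new modulus lcm = 36.
    Write x = 1 + 9·t and substitute into x ≡ 3 (mod 4): 9·t ≡ 3 − 1 = 2 (mod 4).
    Reduce coefficients mod 4: 1·t ≡ 2 (mod 4).
    So t ≡ 2 (mod 4).
    Then x = 1 + 9·2 = 19, valid modulo lcm(9, 4) = 36: x ≡ 19 (mod 36).
  Combine with x ≡ 0 (mod 5); new modulus lcm = 180.
    Write x = 19 + 36·t and substitute into x ≡ 0 (mod 5): 36·t ≡ 0 − 19 = -19 (mod 5).
    Reduce coefficients mod 5: 1·t ≡ 1 (mod 5).
    So t ≡ 1 (mod 5).
    Then x = 19 + 36·1 = 55, valid modulo lcm(36, 5) = 180: x ≡ 55 (mod 180).
  Combine with x ≡ 2 (mod 7); new modulus lcm = 1260.
    Write x = 55 + 180·t and substitute into x ≡ 2 (mod 7): 180·t ≡ 2 − 55 = -53 (mod 7).
    Reduce coefficients mod 7: 5·t ≡ 3 (mod 7).
    The inverse of 5 mod 7 is 3 (since 5·3 = 15 = 2·7 + 1), so t ≡ 3·3 = 9 ≡ 2 (mod 7).
    Then x = 55 + 180·2 = 415, valid modulo lcm(180, 7) = 1260: x ≡ 415 (mod 1260).
Verify against each original: 415 mod 9 = 1, 415 mod 4 = 3, 415 mod 5 = 0, 415 mod 7 = 2.

x ≡ 415 (mod 1260).


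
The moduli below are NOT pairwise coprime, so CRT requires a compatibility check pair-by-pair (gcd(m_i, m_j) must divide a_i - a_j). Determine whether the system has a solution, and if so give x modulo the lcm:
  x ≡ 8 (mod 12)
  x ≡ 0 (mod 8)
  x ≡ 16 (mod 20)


Moduli 12, 8, 20 are not pairwise coprime, so CRT works modulo lcm(m_i) when all pairwise compatibility conditions hold.
Pairwise compatibility: gcd(m_i, m_j) must divide a_i - a_j for every pair.
Merge one congruence at a time:
  Start: x ≡ 8 (mod 12).
  Combine with x ≡ 0 (mod 8): gcd(12, 8) = 4; 0 - 8 = -8, which IS divisible by 4, so compatible.
    Write x = 8 + 12·t and substitute into x ≡ 0 (mod 8): 12·t ≡ 0 − 8 = -8 (mod 8).
    Divide the congruence (and modulus) by g = 4: 3·t ≡ -2 (mod 2).
    Reduce coefficients mod 2: 1·t ≡ 0 (mod 2).
    So t ≡ 0 (mod 2).
    Then x = 8 + 12·0 = 8, valid modulo lcm(12, 8) = 24: x ≡ 8 (mod 24).
  Combine with x ≡ 16 (mod 20): gcd(24, 20) = 4; 16 - 8 = 8, which IS divisible by 4, so compatible.
    Write x = 8 + 24·t and substitute into x ≡ 16 (mod 20): 24·t ≡ 16 − 8 = 8 (mod 20).
    Divide the congruence (and modulus) by g = 4: 6·t ≡ 2 (mod 5).
    Reduce coefficients mod 5: 1·t ≡ 2 (mod 5).
    So t ≡ 2 (mod 5).
    Then x = 8 + 24·2 = 56, valid modulo lcm(24, 20) = 120: x ≡ 56 (mod 120).
Verify: 56 mod 12 = 8, 56 mod 8 = 0, 56 mod 20 = 16.

x ≡ 56 (mod 120).


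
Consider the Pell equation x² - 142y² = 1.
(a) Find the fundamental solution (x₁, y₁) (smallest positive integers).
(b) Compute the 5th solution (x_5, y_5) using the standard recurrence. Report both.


Step 1: Find the fundamental solution (x₁, y₁) of x² - 142y² = 1.
  Expand √142 as a continued fraction. a₀ = ⌊√142⌋ = 11; iterate m_{k+1} = d_k·a_k − m_k, d_{k+1} = (142 − m_{k+1}²)/d_k, a_{k+1} = ⌊(a₀ + m_{k+1})/d_{k+1}⌋ (starting m₀ = 0, d₀ = 1), with convergents p_k = a_k·p_{k-1} + p_{k-2}, q_k = a_k·q_{k-1} + q_{k-2} (p₋₁ = 1, q₋₁ = 0):
  k = 0: a₀ = 11; p₀/q₀ = 11/1; p₀² − 142·q₀² = 121 − 142 = -21.
  k = 1: m = 11, d = 21, a = ⌊(11 + 11)/21⌋ = 1; p/q = (1·11 + 1)/(1·1 + 0) = 12/1; p² − 142·q² = 144 − 142 = 2.
  k = 2: m = 10, d = 2, a = ⌊(11 + 10)/2⌋ = 10; p/q = (10·12 + 11)/(10·1 + 1) = 131/11; p² − 142·q² = 17161 − 17182 = -21.
  k = 3: m = 10, d = 21, a = ⌊(11 + 10)/21⌋ = 1; p/q = (1·131 + 12)/(1·11 + 1) = 143/12; p² − 142·q² = 20449 − 20448 = 1.
  The first convergent with p² − 142·q² = 1 gives the fundamental solution (x₁, y₁) = (143, 12).
Step 2: Apply the recurrence (x_{n+1}, y_{n+1}) = (x₁x_n + 142y₁y_n, x₁y_n + y₁x_n) repeatedly.
  From (x_1, y_1) = (143, 12): x_2 = 143·143 + 142·12·12 = 40897; y_2 = 143·12 + 12·143 = 3432.
  From (x_2, y_2) = (40897, 3432): x_3 = 143·40897 + 142·12·3432 = 11696399; y_3 = 143·3432 + 12·40897 = 981540.
  From (x_3, y_3) = (11696399, 981540): x_4 = 143·11696399 + 142·12·981540 = 3345129217; y_4 = 143·981540 + 12·11696399 = 280717008.
  From (x_4, y_4) = (3345129217, 280717008): x_5 = 143·3345129217 + 142·12·280717008 = 956695259663; y_5 = 143·280717008 + 12·3345129217 = 80284082748.
Step 3: Verify x_5² - 142·y_5² = 915265819861654994873569 - 915265819861654994873568 = 1 (should be 1). ✓

(x_1, y_1) = (143, 12); (x_5, y_5) = (956695259663, 80284082748).


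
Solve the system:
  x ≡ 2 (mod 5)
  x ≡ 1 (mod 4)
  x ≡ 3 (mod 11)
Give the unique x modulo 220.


Moduli 5, 4, 11 are pairwise coprime; by CRT there is a unique solution modulo M = 5 · 4 · 11 = 220.
Solve pairwise, accumulating the modulus:
  Start with x ≡ 2 (mod 5).
  Combine with x ≡ 1 (mod 4): since gcd(5, 4) = 1, we get a unique residue mod 20.
    Write x = 2 + 5·t and substitute into x ≡ 1 (mod 4): 5·t ≡ 1 − 2 = -1 (mod 4).
    Reduce coefficients mod 4: 1·t ≡ 3 (mod 4).
    So t ≡ 3 (mod 4).
    Then x = 2 + 5·3 = 17, valid modulo lcm(5, 4) = 20: x ≡ 17 (mod 20).
  Combine with x ≡ 3 (mod 11): since gcd(20, 11) = 1, we get a unique residue mod 220.
    Write x = 17 + 20·t and substitute into x ≡ 3 (mod 11): 20·t ≡ 3 − 17 = -14 (mod 11).
    Reduce coefficients mod 11: 9·t ≡ 8 (mod 11).
    The inverse of 9 mod 11 is 5 (since 9·5 = 45 = 4·11 + 1), so t ≡ 5·8 = 40 ≡ 7 (mod 11).
    Then x = 17 + 20·7 = 157, valid modulo lcm(20, 11) = 220: x ≡ 157 (mod 220).
Verify: 157 mod 5 = 2 ✓, 157 mod 4 = 1 ✓, 157 mod 11 = 3 ✓.

x ≡ 157 (mod 220).


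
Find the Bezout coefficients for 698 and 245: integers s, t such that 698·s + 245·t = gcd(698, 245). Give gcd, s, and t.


Euclidean algorithm on (698, 245) — divide until remainder is 0:
  698 = 2 · 245 + 208
  245 = 1 · 208 + 37
  208 = 5 · 37 + 23
  37 = 1 · 23 + 14
  23 = 1 · 14 + 9
  14 = 1 · 9 + 5
  9 = 1 · 5 + 4
  5 = 1 · 4 + 1
  4 = 4 · 1 + 0
gcd(698, 245) = 1.
Track Bezout coefficients alongside the remainders: start with r₀ = 698 = a·1 + b·0 (s = 1, t = 0) and r₁ = 245 = a·0 + b·1 (s = 0, t = 1); each new remainder r_{k+1} = r_{k-1} − q_k·r_k inherits s_{k+1} = s_{k-1} − q_k·s_k, t_{k+1} = t_{k-1} − q_k·t_k, so r_k = a·s_k + b·t_k at every step:
  q = 2: r = 208, s = 1 − 2·0 = 1, t = 0 − 2·1 = -2  (check: 698·1 + 245·(-2) = 208)
  q = 1: r = 37, s = 0 − 1·1 = -1, t = 1 − 1·(-2) = 3  (check: 698·(-1) + 245·3 = 37)
  q = 5: r = 23, s = 1 − 5·(-1) = 6, t = -2 − 5·3 = -17  (check: 698·6 + 245·(-17) = 23)
  q = 1: r = 14, s = -1 − 1·6 = -7, t = 3 − 1·(-17) = 20  (check: 698·(-7) + 245·20 = 14)
  q = 1: r = 9, s = 6 − 1·(-7) = 13, t = -17 − 1·20 = -37  (check: 698·13 + 245·(-37) = 9)
  q = 1: r = 5, s = -7 − 1·13 = -20, t = 20 − 1·(-37) = 57  (check: 698·(-20) + 245·57 = 5)
  q = 1: r = 4, s = 13 − 1·(-20) = 33, t = -37 − 1·57 = -94  (check: 698·33 + 245·(-94) = 4)
  q = 1: r = 1, s = -20 − 1·33 = -53, t = 57 − 1·(-94) = 151  (check: 698·(-53) + 245·151 = 1)
The row with r = 1 (the gcd) gives the Bezout coefficients s = -53, t = 151.
Result: 698 · (-53) + 245 · (151) = 1.

gcd(698, 245) = 1; s = -53, t = 151 (check: 698·(-53) + 245·151 = 1).


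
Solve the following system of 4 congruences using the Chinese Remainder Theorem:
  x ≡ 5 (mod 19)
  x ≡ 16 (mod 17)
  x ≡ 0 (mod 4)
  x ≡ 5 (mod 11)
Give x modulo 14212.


Product of moduli M = 19 · 17 · 4 · 11 = 14212.
Merge one congruence at a time:
  Start: x ≡ 5 (mod 19).
  Combine with x ≡ 16 (mod 17); new modulus lcm = 323.
    Write x = 5 + 19·t and substitute into x ≡ 16 (mod 17): 19·t ≡ 16 − 5 = 11 (mod 17).
    Reduce coefficients mod 17: 2·t ≡ 11 (mod 17).
    The inverse of 2 mod 17 is 9 (since 2·9 = 18 = 1·17 + 1), so t ≡ 9·11 = 99 ≡ 14 (mod 17).
    Then x = 5 + 19·14 = 271, valid modulo lcm(19, 17) = 323: x ≡ 271 (mod 323).
  Combine with x ≡ 0 (mod 4); new modulus lcm = 1292.
    Write x = 271 + 323·t and substitute into x ≡ 0 (mod 4): 323·t ≡ 0 − 271 = -271 (mod 4).
    Reduce coefficients mod 4: 3·t ≡ 1 (mod 4).
    The inverse of 3 mod 4 is 3 (since 3·3 = 9 = 2·4 + 1), so t ≡ 3·1 = 3 ≡ 3 (mod 4).
    Then x = 271 + 323·3 = 1240, valid modulo lcm(323, 4) = 1292: x ≡ 1240 (mod 1292).
  Combine with x ≡ 5 (mod 11); new modulus lcm = 14212.
    Write x = 1240 + 1292·t and substitute into x ≡ 5 (mod 11): 1292·t ≡ 5 − 1240 = -1235 (mod 11).
    Reduce coefficients mod 11: 5·t ≡ 8 (mod 11).
    The inverse of 5 mod 11 is 9 (since 5·9 = 45 = 4·11 + 1), so t ≡ 9·8 = 72 ≡ 6 (mod 11).
    Then x = 1240 + 1292·6 = 8992, valid modulo lcm(1292, 11) = 14212: x ≡ 8992 (mod 14212).
Verify against each original: 8992 mod 19 = 5, 8992 mod 17 = 16, 8992 mod 4 = 0, 8992 mod 11 = 5.

x ≡ 8992 (mod 14212).
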